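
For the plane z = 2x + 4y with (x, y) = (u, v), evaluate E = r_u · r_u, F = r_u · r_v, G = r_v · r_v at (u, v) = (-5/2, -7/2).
E = 5;  F = 8;  G = 17

Partials: r_u = (1, 0, 2), r_v = (0, 1, 4). As functions of (u, v):
  E = r_u · r_u = 5,
  F = r_u · r_v = 8,
  G = r_v · r_v = 17.
Evaluating at (u, v) = (-5/2, -7/2): E = 5, F = 8, G = 17.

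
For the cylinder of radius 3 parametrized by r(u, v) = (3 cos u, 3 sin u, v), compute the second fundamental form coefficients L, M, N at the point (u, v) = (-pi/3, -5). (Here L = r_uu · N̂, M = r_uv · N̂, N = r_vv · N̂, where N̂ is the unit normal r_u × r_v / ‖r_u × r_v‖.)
L = -3;  M = 0;  N = 0

Compute the unit normal N̂(u, v) = (cos(u), sin(u), 0), and the second partials r_uu, r_uv, r_vv. Take dot products:
  L(u, v) = r_uu · N̂ = -3,
  M(u, v) = r_uv · N̂ = 0,
  N(u, v) = r_vv · N̂ = 0.
Evaluating at (u, v) = (-pi/3, -5):
  L = -3, M = 0, N = 0.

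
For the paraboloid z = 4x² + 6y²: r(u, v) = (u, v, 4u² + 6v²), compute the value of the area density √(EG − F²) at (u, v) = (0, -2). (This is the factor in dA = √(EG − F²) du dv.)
√(EG − F²)|_{(0, -2)} = sqrt(577)

E = 64*u^2 + 1, F = 96*u*v, G = 144*v^2 + 1, so EG − F² = 64*u^2 + 144*v^2 + 1. Taking the positive square root: √(EG − F²) = sqrt(64*u^2 + 144*v^2 + 1). At (u, v) = (0, -2): sqrt(577).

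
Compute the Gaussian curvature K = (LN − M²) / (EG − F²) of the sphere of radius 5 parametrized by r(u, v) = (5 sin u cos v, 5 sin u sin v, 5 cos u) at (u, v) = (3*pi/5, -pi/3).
K = 1/25

Coefficients of the first fundamental form: E = 25, F = 0, G = 25*sin(u)^2.
Coefficients of the second fundamental form: L = -5*sin(u)/Abs(sin(u)), M = 0, N = -5*sin(u)^3/Abs(sin(u)).
Assemble K = (LN − M²)/(EG − F²) = 1/25. At (u, v) = (3*pi/5, -pi/3): K = 1/25.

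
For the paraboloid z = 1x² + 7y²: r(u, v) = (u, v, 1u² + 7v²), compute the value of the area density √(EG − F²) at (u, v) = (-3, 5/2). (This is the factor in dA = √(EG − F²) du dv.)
√(EG − F²)|_{(-3, 5/2)} = sqrt(1262)

E = 4*u^2 + 1, F = 28*u*v, G = 196*v^2 + 1, so EG − F² = 4*u^2 + 196*v^2 + 1. Taking the positive square root: √(EG − F²) = sqrt(4*u^2 + 196*v^2 + 1). At (u, v) = (-3, 5/2): sqrt(1262).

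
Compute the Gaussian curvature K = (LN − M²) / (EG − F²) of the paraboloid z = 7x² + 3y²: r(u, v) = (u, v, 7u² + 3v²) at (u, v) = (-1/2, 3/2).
K = 84/17161

Coefficients of the first fundamental form: E = 196*u^2 + 1, F = 84*u*v, G = 36*v^2 + 1.
Coefficients of the second fundamental form: L = 14/sqrt(196*u^2 + 36*v^2 + 1), M = 0, N = 6/sqrt(196*u^2 + 36*v^2 + 1).
Assemble K = (LN − M²)/(EG − F²) = 84/(38416*u^4 + 14112*u^2*v^2 + 392*u^2 + 1296*v^4 + 72*v^2 + 1). At (u, v) = (-1/2, 3/2): K = 84/17161.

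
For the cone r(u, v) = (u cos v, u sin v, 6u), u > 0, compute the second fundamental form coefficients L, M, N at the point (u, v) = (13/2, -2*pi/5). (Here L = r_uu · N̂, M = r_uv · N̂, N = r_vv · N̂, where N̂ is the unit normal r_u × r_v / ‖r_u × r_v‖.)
L = 0;  M = 0;  N = 39*sqrt(37)/37

Compute the unit normal N̂(u, v) = (-6*sqrt(37)*u*cos(v)/(37*Abs(u)), -6*sqrt(37)*u*sin(v)/(37*Abs(u)), sqrt(37)*u/(37*Abs(u))), and the second partials r_uu, r_uv, r_vv. Take dot products:
  L(u, v) = r_uu · N̂ = 0,
  M(u, v) = r_uv · N̂ = 0,
  N(u, v) = r_vv · N̂ = 6*sqrt(37)*u^2/(37*Abs(u)).
Evaluating at (u, v) = (13/2, -2*pi/5):
  L = 0, M = 0, N = 39*sqrt(37)/37.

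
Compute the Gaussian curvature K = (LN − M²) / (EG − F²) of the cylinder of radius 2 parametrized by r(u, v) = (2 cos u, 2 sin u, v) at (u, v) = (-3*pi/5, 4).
K = 0

Coefficients of the first fundamental form: E = 4, F = 0, G = 1.
Coefficients of the second fundamental form: L = -2, M = 0, N = 0.
Assemble K = (LN − M²)/(EG − F²) = 0. At (u, v) = (-3*pi/5, 4): K = 0.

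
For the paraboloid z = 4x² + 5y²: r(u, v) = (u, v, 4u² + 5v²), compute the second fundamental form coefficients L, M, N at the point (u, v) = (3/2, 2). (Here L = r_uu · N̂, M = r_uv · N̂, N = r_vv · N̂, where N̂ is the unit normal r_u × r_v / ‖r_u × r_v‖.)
L = 8*sqrt(545)/545;  M = 0;  N = 2*sqrt(545)/109

Compute the unit normal N̂(u, v) = (-8*u/sqrt(64*u^2 + 100*v^2 + 1), -10*v/sqrt(64*u^2 + 100*v^2 + 1), 1/sqrt(64*u^2 + 100*v^2 + 1)), and the second partials r_uu, r_uv, r_vv. Take dot products:
  L(u, v) = r_uu · N̂ = 8/sqrt(64*u^2 + 100*v^2 + 1),
  M(u, v) = r_uv · N̂ = 0,
  N(u, v) = r_vv · N̂ = 10/sqrt(64*u^2 + 100*v^2 + 1).
Evaluating at (u, v) = (3/2, 2):
  L = 8*sqrt(545)/545, M = 0, N = 2*sqrt(545)/109.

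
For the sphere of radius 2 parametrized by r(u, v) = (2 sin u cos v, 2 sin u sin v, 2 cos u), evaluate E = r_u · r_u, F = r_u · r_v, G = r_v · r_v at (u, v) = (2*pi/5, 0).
E = 4;  F = 0;  G = sqrt(5)/2 + 5/2

Partials: r_u = (2*cos(u)*cos(v), 2*sin(v)*cos(u), -2*sin(u)), r_v = (-2*sin(u)*sin(v), 2*sin(u)*cos(v), 0). As functions of (u, v):
  E = r_u · r_u = 4,
  F = r_u · r_v = 0,
  G = r_v · r_v = 4*sin(u)^2.
Evaluating at (u, v) = (2*pi/5, 0): E = 4, F = 0, G = sqrt(5)/2 + 5/2.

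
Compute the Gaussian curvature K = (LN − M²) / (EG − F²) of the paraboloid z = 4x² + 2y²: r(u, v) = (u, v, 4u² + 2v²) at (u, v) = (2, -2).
K = 32/103041

Coefficients of the first fundamental form: E = 64*u^2 + 1, F = 32*u*v, G = 16*v^2 + 1.
Coefficients of the second fundamental form: L = 8/sqrt(64*u^2 + 16*v^2 + 1), M = 0, N = 4/sqrt(64*u^2 + 16*v^2 + 1).
Assemble K = (LN − M²)/(EG − F²) = 32/(4096*u^4 + 2048*u^2*v^2 + 128*u^2 + 256*v^4 + 32*v^2 + 1). At (u, v) = (2, -2): K = 32/103041.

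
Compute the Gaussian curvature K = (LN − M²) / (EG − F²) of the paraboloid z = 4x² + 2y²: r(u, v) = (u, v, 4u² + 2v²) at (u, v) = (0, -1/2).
K = 32/25

Coefficients of the first fundamental form: E = 64*u^2 + 1, F = 32*u*v, G = 16*v^2 + 1.
Coefficients of the second fundamental form: L = 8/sqrt(64*u^2 + 16*v^2 + 1), M = 0, N = 4/sqrt(64*u^2 + 16*v^2 + 1).
Assemble K = (LN − M²)/(EG − F²) = 32/(4096*u^4 + 2048*u^2*v^2 + 128*u^2 + 256*v^4 + 32*v^2 + 1). At (u, v) = (0, -1/2): K = 32/25.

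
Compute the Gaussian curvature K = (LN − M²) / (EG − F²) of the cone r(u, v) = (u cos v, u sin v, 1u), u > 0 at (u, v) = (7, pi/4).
K = 0

Coefficients of the first fundamental form: E = 2, F = 0, G = u^2.
Coefficients of the second fundamental form: L = 0, M = 0, N = sqrt(2)*u^2/(2*Abs(u)).
Assemble K = (LN − M²)/(EG − F²) = 0. At (u, v) = (7, pi/4): K = 0.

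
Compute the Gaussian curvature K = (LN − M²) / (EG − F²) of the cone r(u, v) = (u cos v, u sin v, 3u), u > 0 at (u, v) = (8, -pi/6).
K = 0

Coefficients of the first fundamental form: E = 10, F = 0, G = u^2.
Coefficients of the second fundamental form: L = 0, M = 0, N = 3*sqrt(10)*u^2/(10*Abs(u)).
Assemble K = (LN − M²)/(EG − F²) = 0. At (u, v) = (8, -pi/6): K = 0.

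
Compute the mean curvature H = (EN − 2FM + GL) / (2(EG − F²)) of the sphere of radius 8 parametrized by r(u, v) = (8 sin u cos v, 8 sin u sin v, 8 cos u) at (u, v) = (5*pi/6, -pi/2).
H = -1/8

With E = 64, F = 0, G = 64*sin(u)^2, L = -8*sin(u)/Abs(sin(u)), M = 0, N = -8*sin(u)^3/Abs(sin(u)), assemble
  H = (EN − 2FM + GL) / (2(EG − F²)) = -sin(u)/(8*Abs(sin(u))).
At (u, v) = (5*pi/6, -pi/2): H = -1/8.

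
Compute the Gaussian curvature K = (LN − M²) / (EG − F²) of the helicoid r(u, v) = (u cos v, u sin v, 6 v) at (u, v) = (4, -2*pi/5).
K = -9/676

Coefficients of the first fundamental form: E = 1, F = 0, G = u^2 + 36.
Coefficients of the second fundamental form: L = 0, M = -6/sqrt(u^2 + 36), N = 0.
Assemble K = (LN − M²)/(EG − F²) = -36/(u^2 + 36)^2. At (u, v) = (4, -2*pi/5): K = -9/676.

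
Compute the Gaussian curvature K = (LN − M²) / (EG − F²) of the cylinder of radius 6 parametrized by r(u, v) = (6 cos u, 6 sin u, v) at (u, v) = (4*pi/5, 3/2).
K = 0

Coefficients of the first fundamental form: E = 36, F = 0, G = 1.
Coefficients of the second fundamental form: L = -6, M = 0, N = 0.
Assemble K = (LN − M²)/(EG − F²) = 0. At (u, v) = (4*pi/5, 3/2): K = 0.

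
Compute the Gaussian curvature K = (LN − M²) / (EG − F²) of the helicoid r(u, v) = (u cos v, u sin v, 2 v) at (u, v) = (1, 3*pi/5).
K = -4/25

Coefficients of the first fundamental form: E = 1, F = 0, G = u^2 + 4.
Coefficients of the second fundamental form: L = 0, M = -2/sqrt(u^2 + 4), N = 0.
Assemble K = (LN − M²)/(EG − F²) = -4/(u^2 + 4)^2. At (u, v) = (1, 3*pi/5): K = -4/25.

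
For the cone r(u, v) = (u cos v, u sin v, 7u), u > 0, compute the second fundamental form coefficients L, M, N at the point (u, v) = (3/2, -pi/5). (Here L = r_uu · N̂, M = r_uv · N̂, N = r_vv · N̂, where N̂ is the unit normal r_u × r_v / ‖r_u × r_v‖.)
L = 0;  M = 0;  N = 21*sqrt(2)/20

Compute the unit normal N̂(u, v) = (-7*sqrt(2)*u*cos(v)/(10*Abs(u)), -7*sqrt(2)*u*sin(v)/(10*Abs(u)), sqrt(2)*u/(10*Abs(u))), and the second partials r_uu, r_uv, r_vv. Take dot products:
  L(u, v) = r_uu · N̂ = 0,
  M(u, v) = r_uv · N̂ = 0,
  N(u, v) = r_vv · N̂ = 7*sqrt(2)*u^2/(10*Abs(u)).
Evaluating at (u, v) = (3/2, -pi/5):
  L = 0, M = 0, N = 21*sqrt(2)/20.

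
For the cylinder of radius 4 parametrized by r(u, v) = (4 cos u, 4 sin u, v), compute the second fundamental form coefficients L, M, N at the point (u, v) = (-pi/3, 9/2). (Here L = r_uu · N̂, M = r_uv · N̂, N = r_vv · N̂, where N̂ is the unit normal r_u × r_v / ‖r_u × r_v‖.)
L = -4;  M = 0;  N = 0

Compute the unit normal N̂(u, v) = (cos(u), sin(u), 0), and the second partials r_uu, r_uv, r_vv. Take dot products:
  L(u, v) = r_uu · N̂ = -4,
  M(u, v) = r_uv · N̂ = 0,
  N(u, v) = r_vv · N̂ = 0.
Evaluating at (u, v) = (-pi/3, 9/2):
  L = -4, M = 0, N = 0.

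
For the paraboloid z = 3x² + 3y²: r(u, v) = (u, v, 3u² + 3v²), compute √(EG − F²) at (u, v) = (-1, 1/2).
√(EG − F²)|_{(-1, 1/2)} = sqrt(46)

E = 36*u^2 + 1, F = 36*u*v, G = 36*v^2 + 1; EG − F² = 36*u^2 + 36*v^2 + 1; √(EG − F²) = sqrt(36*u^2 + 36*v^2 + 1). At the given point: sqrt(46).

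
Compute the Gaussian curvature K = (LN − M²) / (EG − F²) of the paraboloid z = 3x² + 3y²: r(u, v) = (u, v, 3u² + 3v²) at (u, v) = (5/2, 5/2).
K = 36/203401

Coefficients of the first fundamental form: E = 36*u^2 + 1, F = 36*u*v, G = 36*v^2 + 1.
Coefficients of the second fundamental form: L = 6/sqrt(36*u^2 + 36*v^2 + 1), M = 0, N = 6/sqrt(36*u^2 + 36*v^2 + 1).
Assemble K = (LN − M²)/(EG − F²) = 36/(1296*u^4 + 2592*u^2*v^2 + 72*u^2 + 1296*v^4 + 72*v^2 + 1). At (u, v) = (5/2, 5/2): K = 36/203401.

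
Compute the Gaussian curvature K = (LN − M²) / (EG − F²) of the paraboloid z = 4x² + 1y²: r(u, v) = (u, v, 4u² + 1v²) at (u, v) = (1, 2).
K = 16/6561

Coefficients of the first fundamental form: E = 64*u^2 + 1, F = 16*u*v, G = 4*v^2 + 1.
Coefficients of the second fundamental form: L = 8/sqrt(64*u^2 + 4*v^2 + 1), M = 0, N = 2/sqrt(64*u^2 + 4*v^2 + 1).
Assemble K = (LN − M²)/(EG − F²) = 16/(4096*u^4 + 512*u^2*v^2 + 128*u^2 + 16*v^4 + 8*v^2 + 1). At (u, v) = (1, 2): K = 16/6561.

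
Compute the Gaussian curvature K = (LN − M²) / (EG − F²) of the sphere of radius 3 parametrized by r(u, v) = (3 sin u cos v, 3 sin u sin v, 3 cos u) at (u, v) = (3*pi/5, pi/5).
K = 1/9

Coefficients of the first fundamental form: E = 9, F = 0, G = 9*sin(u)^2.
Coefficients of the second fundamental form: L = -3*sin(u)/Abs(sin(u)), M = 0, N = -3*sin(u)^3/Abs(sin(u)).
Assemble K = (LN − M²)/(EG − F²) = 1/9. At (u, v) = (3*pi/5, pi/5): K = 1/9.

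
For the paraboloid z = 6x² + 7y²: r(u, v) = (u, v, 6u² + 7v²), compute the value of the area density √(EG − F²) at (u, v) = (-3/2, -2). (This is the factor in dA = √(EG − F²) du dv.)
√(EG − F²)|_{(-3/2, -2)} = sqrt(1109)

E = 144*u^2 + 1, F = 168*u*v, G = 196*v^2 + 1, so EG − F² = 144*u^2 + 196*v^2 + 1. Taking the positive square root: √(EG − F²) = sqrt(144*u^2 + 196*v^2 + 1). At (u, v) = (-3/2, -2): sqrt(1109).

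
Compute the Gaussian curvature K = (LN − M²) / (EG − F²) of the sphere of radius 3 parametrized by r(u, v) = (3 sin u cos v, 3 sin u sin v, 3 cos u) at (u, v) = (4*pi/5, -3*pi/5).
K = 1/9

Coefficients of the first fundamental form: E = 9, F = 0, G = 9*sin(u)^2.
Coefficients of the second fundamental form: L = -3*sin(u)/Abs(sin(u)), M = 0, N = -3*sin(u)^3/Abs(sin(u)).
Assemble K = (LN − M²)/(EG − F²) = 1/9. At (u, v) = (4*pi/5, -3*pi/5): K = 1/9.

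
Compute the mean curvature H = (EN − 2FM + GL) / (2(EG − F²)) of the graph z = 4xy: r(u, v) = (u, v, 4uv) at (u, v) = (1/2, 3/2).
H = -48*sqrt(41)/1681

With E = 16*v^2 + 1, F = 16*u*v, G = 16*u^2 + 1, L = 0, M = 4/sqrt(16*u^2 + 16*v^2 + 1), N = 0, assemble
  H = (EN − 2FM + GL) / (2(EG − F²)) = -64*u*v/(16*u^2 + 16*v^2 + 1)^(3/2).
At (u, v) = (1/2, 3/2): H = -48*sqrt(41)/1681.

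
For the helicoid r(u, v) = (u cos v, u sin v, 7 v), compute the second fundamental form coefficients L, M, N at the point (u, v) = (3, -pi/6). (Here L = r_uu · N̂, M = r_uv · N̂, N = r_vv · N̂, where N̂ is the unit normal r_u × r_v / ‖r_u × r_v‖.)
L = 0;  M = -7*sqrt(58)/58;  N = 0

Compute the unit normal N̂(u, v) = (7*sin(v)/sqrt(u^2 + 49), -7*cos(v)/sqrt(u^2 + 49), u/sqrt(u^2 + 49)), and the second partials r_uu, r_uv, r_vv. Take dot products:
  L(u, v) = r_uu · N̂ = 0,
  M(u, v) = r_uv · N̂ = -7/sqrt(u^2 + 49),
  N(u, v) = r_vv · N̂ = 0.
Evaluating at (u, v) = (3, -pi/6):
  L = 0, M = -7*sqrt(58)/58, N = 0.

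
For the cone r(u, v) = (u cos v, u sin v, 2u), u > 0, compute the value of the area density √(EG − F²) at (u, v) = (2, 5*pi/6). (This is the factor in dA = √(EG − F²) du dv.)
√(EG − F²)|_{(2, 5*pi/6)} = 2*sqrt(5)

E = 5, F = 0, G = u^2, so EG − F² = 5*u^2. Taking the positive square root: √(EG − F²) = sqrt(5)*Abs(u). At (u, v) = (2, 5*pi/6): 2*sqrt(5).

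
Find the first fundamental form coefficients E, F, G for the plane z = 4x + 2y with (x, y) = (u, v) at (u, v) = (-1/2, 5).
E = 17;  F = 8;  G = 5

Partials: r_u = (1, 0, 4), r_v = (0, 1, 2). As functions of (u, v):
  E = r_u · r_u = 17,
  F = r_u · r_v = 8,
  G = r_v · r_v = 5.
Evaluating at (u, v) = (-1/2, 5): E = 17, F = 8, G = 5.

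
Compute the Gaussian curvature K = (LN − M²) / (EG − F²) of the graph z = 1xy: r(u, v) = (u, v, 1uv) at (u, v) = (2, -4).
K = -1/441

Coefficients of the first fundamental form: E = v^2 + 1, F = u*v, G = u^2 + 1.
Coefficients of the second fundamental form: L = 0, M = 1/sqrt(u^2 + v^2 + 1), N = 0.
Assemble K = (LN − M²)/(EG − F²) = 1/((u^2*v^2 - (u^2 + 1)*(v^2 + 1))*(u^2 + v^2 + 1)). At (u, v) = (2, -4): K = -1/441.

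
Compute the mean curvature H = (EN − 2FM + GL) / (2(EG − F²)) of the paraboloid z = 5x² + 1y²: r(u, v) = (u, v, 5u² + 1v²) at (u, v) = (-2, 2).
H = 54*sqrt(417)/19321

With E = 100*u^2 + 1, F = 20*u*v, G = 4*v^2 + 1, L = 10/sqrt(100*u^2 + 4*v^2 + 1), M = 0, N = 2/sqrt(100*u^2 + 4*v^2 + 1), assemble
  H = (EN − 2FM + GL) / (2(EG − F²)) = 2*(50*u^2 + 10*v^2 + 3)/(100*u^2 + 4*v^2 + 1)^(3/2).
At (u, v) = (-2, 2): H = 54*sqrt(417)/19321.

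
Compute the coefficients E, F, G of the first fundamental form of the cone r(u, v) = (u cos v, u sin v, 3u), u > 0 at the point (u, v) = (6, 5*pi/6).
E = 10;  F = 0;  G = 36

Partials: r_u = (cos(v), sin(v), 3), r_v = (-u*sin(v), u*cos(v), 0). As functions of (u, v):
  E = r_u · r_u = 10,
  F = r_u · r_v = 0,
  G = r_v · r_v = u^2.
Evaluating at (u, v) = (6, 5*pi/6): E = 10, F = 0, G = 36.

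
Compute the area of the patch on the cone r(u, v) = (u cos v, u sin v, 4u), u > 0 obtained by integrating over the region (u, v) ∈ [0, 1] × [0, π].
Area = sqrt(17)*pi/2

Area = ∫∫ √(EG − F²) du dv with √(EG − F²) = sqrt(17)*Abs(u). Integrating over [0, 1] × [0, π] gives sqrt(17)*pi/2.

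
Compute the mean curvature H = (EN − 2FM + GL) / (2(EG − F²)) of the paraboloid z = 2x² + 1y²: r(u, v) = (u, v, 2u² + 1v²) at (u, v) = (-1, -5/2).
H = 23*sqrt(42)/588

With E = 16*u^2 + 1, F = 8*u*v, G = 4*v^2 + 1, L = 4/sqrt(16*u^2 + 4*v^2 + 1), M = 0, N = 2/sqrt(16*u^2 + 4*v^2 + 1), assemble
  H = (EN − 2FM + GL) / (2(EG − F²)) = (16*u^2 + 8*v^2 + 3)/(16*u^2 + 4*v^2 + 1)^(3/2).
At (u, v) = (-1, -5/2): H = 23*sqrt(42)/588.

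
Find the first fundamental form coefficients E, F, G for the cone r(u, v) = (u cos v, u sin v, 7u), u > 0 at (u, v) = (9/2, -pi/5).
E = 50;  F = 0;  G = 81/4

Partials: r_u = (cos(v), sin(v), 7), r_v = (-u*sin(v), u*cos(v), 0). As functions of (u, v):
  E = r_u · r_u = 50,
  F = r_u · r_v = 0,
  G = r_v · r_v = u^2.
Evaluating at (u, v) = (9/2, -pi/5): E = 50, F = 0, G = 81/4.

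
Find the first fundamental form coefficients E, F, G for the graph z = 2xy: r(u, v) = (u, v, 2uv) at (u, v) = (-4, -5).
E = 101;  F = 80;  G = 65

Partials: r_u = (1, 0, 2*v), r_v = (0, 1, 2*u). As functions of (u, v):
  E = r_u · r_u = 4*v^2 + 1,
  F = r_u · r_v = 4*u*v,
  G = r_v · r_v = 4*u^2 + 1.
Evaluating at (u, v) = (-4, -5): E = 101, F = 80, G = 65.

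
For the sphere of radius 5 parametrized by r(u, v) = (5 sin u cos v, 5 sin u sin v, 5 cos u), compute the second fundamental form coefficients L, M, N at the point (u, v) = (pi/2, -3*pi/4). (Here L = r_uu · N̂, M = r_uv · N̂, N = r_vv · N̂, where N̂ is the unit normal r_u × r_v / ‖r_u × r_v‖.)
L = -5;  M = 0;  N = -5

Compute the unit normal N̂(u, v) = (sin(u)^2*cos(v)/Abs(sin(u)), sin(u)^2*sin(v)/Abs(sin(u)), sin(2*u)/(2*Abs(sin(u)))), and the second partials r_uu, r_uv, r_vv. Take dot products:
  L(u, v) = r_uu · N̂ = -5*sin(u)/Abs(sin(u)),
  M(u, v) = r_uv · N̂ = 0,
  N(u, v) = r_vv · N̂ = -5*sin(u)^3/Abs(sin(u)).
Evaluating at (u, v) = (pi/2, -3*pi/4):
  L = -5, M = 0, N = -5.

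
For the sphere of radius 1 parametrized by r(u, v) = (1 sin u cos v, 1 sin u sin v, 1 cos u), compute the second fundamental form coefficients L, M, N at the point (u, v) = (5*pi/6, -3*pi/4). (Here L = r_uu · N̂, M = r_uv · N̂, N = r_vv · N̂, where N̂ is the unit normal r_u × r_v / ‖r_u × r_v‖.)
L = -1;  M = 0;  N = -1/4

Compute the unit normal N̂(u, v) = (sin(u)^2*cos(v)/Abs(sin(u)), sin(u)^2*sin(v)/Abs(sin(u)), sin(2*u)/(2*Abs(sin(u)))), and the second partials r_uu, r_uv, r_vv. Take dot products:
  L(u, v) = r_uu · N̂ = -sin(u)/Abs(sin(u)),
  M(u, v) = r_uv · N̂ = 0,
  N(u, v) = r_vv · N̂ = -sin(u)^3/Abs(sin(u)).
Evaluating at (u, v) = (5*pi/6, -3*pi/4):
  L = -1, M = 0, N = -1/4.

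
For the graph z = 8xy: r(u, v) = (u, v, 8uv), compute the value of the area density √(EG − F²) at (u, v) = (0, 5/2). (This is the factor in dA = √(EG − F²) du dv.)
√(EG − F²)|_{(0, 5/2)} = sqrt(401)

E = 64*v^2 + 1, F = 64*u*v, G = 64*u^2 + 1, so EG − F² = 64*u^2 + 64*v^2 + 1. Taking the positive square root: √(EG − F²) = sqrt(64*u^2 + 64*v^2 + 1). At (u, v) = (0, 5/2): sqrt(401).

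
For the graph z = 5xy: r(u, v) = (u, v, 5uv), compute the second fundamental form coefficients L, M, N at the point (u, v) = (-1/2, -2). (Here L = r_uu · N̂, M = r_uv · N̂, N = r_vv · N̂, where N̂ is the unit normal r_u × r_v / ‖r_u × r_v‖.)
L = 0;  M = 10*sqrt(429)/429;  N = 0

Compute the unit normal N̂(u, v) = (-5*v/sqrt(25*u^2 + 25*v^2 + 1), -5*u/sqrt(25*u^2 + 25*v^2 + 1), 1/sqrt(25*u^2 + 25*v^2 + 1)), and the second partials r_uu, r_uv, r_vv. Take dot products:
  L(u, v) = r_uu · N̂ = 0,
  M(u, v) = r_uv · N̂ = 5/sqrt(25*u^2 + 25*v^2 + 1),
  N(u, v) = r_vv · N̂ = 0.
Evaluating at (u, v) = (-1/2, -2):
  L = 0, M = 10*sqrt(429)/429, N = 0.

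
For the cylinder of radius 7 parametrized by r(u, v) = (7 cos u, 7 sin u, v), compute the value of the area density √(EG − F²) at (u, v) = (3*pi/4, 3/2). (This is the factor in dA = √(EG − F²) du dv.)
√(EG − F²)|_{(3*pi/4, 3/2)} = 7

E = 49, F = 0, G = 1, so EG − F² = 49. Taking the positive square root: √(EG − F²) = 7. At (u, v) = (3*pi/4, 3/2): 7.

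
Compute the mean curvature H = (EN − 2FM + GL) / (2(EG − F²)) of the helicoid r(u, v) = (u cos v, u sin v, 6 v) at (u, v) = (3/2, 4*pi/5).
H = 0

With E = 1, F = 0, G = u^2 + 36, L = 0, M = -6/sqrt(u^2 + 36), N = 0, assemble
  H = (EN − 2FM + GL) / (2(EG − F²)) = 0.
At (u, v) = (3/2, 4*pi/5): H = 0.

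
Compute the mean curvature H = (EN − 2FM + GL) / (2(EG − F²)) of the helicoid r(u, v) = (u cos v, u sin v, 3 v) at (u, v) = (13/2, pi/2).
H = 0

With E = 1, F = 0, G = u^2 + 9, L = 0, M = -3/sqrt(u^2 + 9), N = 0, assemble
  H = (EN − 2FM + GL) / (2(EG − F²)) = 0.
At (u, v) = (13/2, pi/2): H = 0.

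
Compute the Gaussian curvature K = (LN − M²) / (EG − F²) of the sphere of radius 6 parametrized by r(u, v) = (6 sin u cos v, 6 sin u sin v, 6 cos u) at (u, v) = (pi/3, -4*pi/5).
K = 1/36

Coefficients of the first fundamental form: E = 36, F = 0, G = 36*sin(u)^2.
Coefficients of the second fundamental form: L = -6*sin(u)/Abs(sin(u)), M = 0, N = -6*sin(u)^3/Abs(sin(u)).
Assemble K = (LN − M²)/(EG − F²) = 1/36. At (u, v) = (pi/3, -4*pi/5): K = 1/36.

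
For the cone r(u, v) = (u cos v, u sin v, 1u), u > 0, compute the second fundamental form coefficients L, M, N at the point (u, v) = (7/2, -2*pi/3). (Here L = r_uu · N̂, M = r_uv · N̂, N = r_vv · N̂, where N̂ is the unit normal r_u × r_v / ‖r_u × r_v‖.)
L = 0;  M = 0;  N = 7*sqrt(2)/4

Compute the unit normal N̂(u, v) = (-sqrt(2)*u*cos(v)/(2*Abs(u)), -sqrt(2)*u*sin(v)/(2*Abs(u)), sqrt(2)*u/(2*Abs(u))), and the second partials r_uu, r_uv, r_vv. Take dot products:
  L(u, v) = r_uu · N̂ = 0,
  M(u, v) = r_uv · N̂ = 0,
  N(u, v) = r_vv · N̂ = sqrt(2)*u^2/(2*Abs(u)).
Evaluating at (u, v) = (7/2, -2*pi/3):
  L = 0, M = 0, N = 7*sqrt(2)/4.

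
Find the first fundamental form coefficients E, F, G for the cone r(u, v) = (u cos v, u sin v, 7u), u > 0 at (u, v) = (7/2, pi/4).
E = 50;  F = 0;  G = 49/4

Partials: r_u = (cos(v), sin(v), 7), r_v = (-u*sin(v), u*cos(v), 0). As functions of (u, v):
  E = r_u · r_u = 50,
  F = r_u · r_v = 0,
  G = r_v · r_v = u^2.
Evaluating at (u, v) = (7/2, pi/4): E = 50, F = 0, G = 49/4.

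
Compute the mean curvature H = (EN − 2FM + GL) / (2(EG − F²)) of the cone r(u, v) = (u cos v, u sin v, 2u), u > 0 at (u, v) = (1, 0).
H = sqrt(5)/5

With E = 5, F = 0, G = u^2, L = 0, M = 0, N = 2*sqrt(5)*u^2/(5*Abs(u)), assemble
  H = (EN − 2FM + GL) / (2(EG − F²)) = sqrt(5)/(5*Abs(u)).
At (u, v) = (1, 0): H = sqrt(5)/5.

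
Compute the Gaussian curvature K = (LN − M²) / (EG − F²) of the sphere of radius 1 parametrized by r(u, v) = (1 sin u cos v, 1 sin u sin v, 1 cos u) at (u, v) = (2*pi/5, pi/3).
K = 1

Coefficients of the first fundamental form: E = 1, F = 0, G = sin(u)^2.
Coefficients of the second fundamental form: L = -sin(u)/Abs(sin(u)), M = 0, N = -sin(u)^3/Abs(sin(u)).
Assemble K = (LN − M²)/(EG − F²) = 1. At (u, v) = (2*pi/5, pi/3): K = 1.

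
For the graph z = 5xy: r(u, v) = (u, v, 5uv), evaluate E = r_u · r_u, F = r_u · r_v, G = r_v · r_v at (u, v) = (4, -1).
E = 26;  F = -100;  G = 401

Partials: r_u = (1, 0, 5*v), r_v = (0, 1, 5*u). As functions of (u, v):
  E = r_u · r_u = 25*v^2 + 1,
  F = r_u · r_v = 25*u*v,
  G = r_v · r_v = 25*u^2 + 1.
Evaluating at (u, v) = (4, -1): E = 26, F = -100, G = 401.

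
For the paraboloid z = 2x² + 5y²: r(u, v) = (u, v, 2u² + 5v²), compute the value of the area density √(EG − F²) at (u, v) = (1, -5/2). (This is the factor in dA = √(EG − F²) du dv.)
√(EG − F²)|_{(1, -5/2)} = sqrt(642)

E = 16*u^2 + 1, F = 40*u*v, G = 100*v^2 + 1, so EG − F² = 16*u^2 + 100*v^2 + 1. Taking the positive square root: √(EG − F²) = sqrt(16*u^2 + 100*v^2 + 1). At (u, v) = (1, -5/2): sqrt(642).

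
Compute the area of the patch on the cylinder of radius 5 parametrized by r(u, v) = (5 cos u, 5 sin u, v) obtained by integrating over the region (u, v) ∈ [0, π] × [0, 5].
Area = 25*pi

Area = ∫∫ √(EG − F²) du dv with √(EG − F²) = 5. Integrating over [0, π] × [0, 5] gives 25*pi.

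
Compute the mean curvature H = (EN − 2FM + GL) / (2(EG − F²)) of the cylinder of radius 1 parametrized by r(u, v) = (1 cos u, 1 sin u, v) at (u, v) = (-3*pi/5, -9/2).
H = -1/2

With E = 1, F = 0, G = 1, L = -1, M = 0, N = 0, assemble
  H = (EN − 2FM + GL) / (2(EG − F²)) = -1/2.
At (u, v) = (-3*pi/5, -9/2): H = -1/2.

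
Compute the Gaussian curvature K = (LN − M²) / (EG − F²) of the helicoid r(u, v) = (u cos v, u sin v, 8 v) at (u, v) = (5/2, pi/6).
K = -1024/78961

Coefficients of the first fundamental form: E = 1, F = 0, G = u^2 + 64.
Coefficients of the second fundamental form: L = 0, M = -8/sqrt(u^2 + 64), N = 0.
Assemble K = (LN − M²)/(EG − F²) = -64/(u^2 + 64)^2. At (u, v) = (5/2, pi/6): K = -1024/78961.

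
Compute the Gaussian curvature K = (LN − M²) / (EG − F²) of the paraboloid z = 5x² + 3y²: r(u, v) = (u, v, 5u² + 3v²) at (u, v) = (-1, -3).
K = 12/36125

Coefficients of the first fundamental form: E = 100*u^2 + 1, F = 60*u*v, G = 36*v^2 + 1.
Coefficients of the second fundamental form: L = 10/sqrt(100*u^2 + 36*v^2 + 1), M = 0, N = 6/sqrt(100*u^2 + 36*v^2 + 1).
Assemble K = (LN − M²)/(EG − F²) = 60/(10000*u^4 + 7200*u^2*v^2 + 200*u^2 + 1296*v^4 + 72*v^2 + 1). At (u, v) = (-1, -3): K = 12/36125.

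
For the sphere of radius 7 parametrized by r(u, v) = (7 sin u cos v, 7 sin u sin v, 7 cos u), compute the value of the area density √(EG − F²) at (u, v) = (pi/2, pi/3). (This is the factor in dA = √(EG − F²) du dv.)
√(EG − F²)|_{(pi/2, pi/3)} = 49

E = 49, F = 0, G = 49*sin(u)^2, so EG − F² = 2401*sin(u)^2. Taking the positive square root: √(EG − F²) = 49*Abs(sin(u)). At (u, v) = (pi/2, pi/3): 49.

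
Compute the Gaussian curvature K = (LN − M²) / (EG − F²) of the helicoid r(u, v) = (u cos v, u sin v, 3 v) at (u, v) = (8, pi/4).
K = -9/5329

Coefficients of the first fundamental form: E = 1, F = 0, G = u^2 + 9.
Coefficients of the second fundamental form: L = 0, M = -3/sqrt(u^2 + 9), N = 0.
Assemble K = (LN − M²)/(EG − F²) = -9/(u^2 + 9)^2. At (u, v) = (8, pi/4): K = -9/5329.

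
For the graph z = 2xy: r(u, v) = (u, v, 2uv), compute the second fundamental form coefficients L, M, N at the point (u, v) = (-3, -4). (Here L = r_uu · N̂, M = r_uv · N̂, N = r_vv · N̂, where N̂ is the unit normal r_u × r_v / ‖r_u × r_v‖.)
L = 0;  M = 2*sqrt(101)/101;  N = 0

Compute the unit normal N̂(u, v) = (-2*v/sqrt(4*u^2 + 4*v^2 + 1), -2*u/sqrt(4*u^2 + 4*v^2 + 1), 1/sqrt(4*u^2 + 4*v^2 + 1)), and the second partials r_uu, r_uv, r_vv. Take dot products:
  L(u, v) = r_uu · N̂ = 0,
  M(u, v) = r_uv · N̂ = 2/sqrt(4*u^2 + 4*v^2 + 1),
  N(u, v) = r_vv · N̂ = 0.
Evaluating at (u, v) = (-3, -4):
  L = 0, M = 2*sqrt(101)/101, N = 0.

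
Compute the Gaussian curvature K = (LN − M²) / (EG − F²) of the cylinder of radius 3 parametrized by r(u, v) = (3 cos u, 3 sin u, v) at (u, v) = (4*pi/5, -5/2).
K = 0

Coefficients of the first fundamental form: E = 9, F = 0, G = 1.
Coefficients of the second fundamental form: L = -3, M = 0, N = 0.
Assemble K = (LN − M²)/(EG − F²) = 0. At (u, v) = (4*pi/5, -5/2): K = 0.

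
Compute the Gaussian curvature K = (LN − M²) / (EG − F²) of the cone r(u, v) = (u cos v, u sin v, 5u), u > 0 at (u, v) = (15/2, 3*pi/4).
K = 0

Coefficients of the first fundamental form: E = 26, F = 0, G = u^2.
Coefficients of the second fundamental form: L = 0, M = 0, N = 5*sqrt(26)*u^2/(26*Abs(u)).
Assemble K = (LN − M²)/(EG − F²) = 0. At (u, v) = (15/2, 3*pi/4): K = 0.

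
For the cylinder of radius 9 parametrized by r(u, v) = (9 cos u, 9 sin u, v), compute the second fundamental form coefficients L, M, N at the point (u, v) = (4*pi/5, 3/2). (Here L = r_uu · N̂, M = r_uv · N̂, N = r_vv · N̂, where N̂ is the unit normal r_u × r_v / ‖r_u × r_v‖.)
L = -9;  M = 0;  N = 0

Compute the unit normal N̂(u, v) = (cos(u), sin(u), 0), and the second partials r_uu, r_uv, r_vv. Take dot products:
  L(u, v) = r_uu · N̂ = -9,
  M(u, v) = r_uv · N̂ = 0,
  N(u, v) = r_vv · N̂ = 0.
Evaluating at (u, v) = (4*pi/5, 3/2):
  L = -9, M = 0, N = 0.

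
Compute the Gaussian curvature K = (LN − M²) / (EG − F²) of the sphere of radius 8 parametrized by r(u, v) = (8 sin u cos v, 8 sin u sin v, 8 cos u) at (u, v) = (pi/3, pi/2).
K = 1/64

Coefficients of the first fundamental form: E = 64, F = 0, G = 64*sin(u)^2.
Coefficients of the second fundamental form: L = -8*sin(u)/Abs(sin(u)), M = 0, N = -8*sin(u)^3/Abs(sin(u)).
Assemble K = (LN − M²)/(EG − F²) = 1/64. At (u, v) = (pi/3, pi/2): K = 1/64.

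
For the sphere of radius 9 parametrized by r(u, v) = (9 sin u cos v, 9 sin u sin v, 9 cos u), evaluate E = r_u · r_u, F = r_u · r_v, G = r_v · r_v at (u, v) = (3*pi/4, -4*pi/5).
E = 81;  F = 0;  G = 81/2

Partials: r_u = (9*cos(u)*cos(v), 9*sin(v)*cos(u), -9*sin(u)), r_v = (-9*sin(u)*sin(v), 9*sin(u)*cos(v), 0). As functions of (u, v):
  E = r_u · r_u = 81,
  F = r_u · r_v = 0,
  G = r_v · r_v = 81*sin(u)^2.
Evaluating at (u, v) = (3*pi/4, -4*pi/5): E = 81, F = 0, G = 81/2.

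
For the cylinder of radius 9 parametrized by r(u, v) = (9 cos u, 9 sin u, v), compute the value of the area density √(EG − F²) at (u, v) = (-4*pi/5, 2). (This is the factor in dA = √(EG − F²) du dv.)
√(EG − F²)|_{(-4*pi/5, 2)} = 9

E = 81, F = 0, G = 1, so EG − F² = 81. Taking the positive square root: √(EG − F²) = 9. At (u, v) = (-4*pi/5, 2): 9.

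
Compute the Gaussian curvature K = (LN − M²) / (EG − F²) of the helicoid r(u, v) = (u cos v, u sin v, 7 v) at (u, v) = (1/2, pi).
K = -784/38809

Coefficients of the first fundamental form: E = 1, F = 0, G = u^2 + 49.
Coefficients of the second fundamental form: L = 0, M = -7/sqrt(u^2 + 49), N = 0.
Assemble K = (LN − M²)/(EG − F²) = -49/(u^2 + 49)^2. At (u, v) = (1/2, pi): K = -784/38809.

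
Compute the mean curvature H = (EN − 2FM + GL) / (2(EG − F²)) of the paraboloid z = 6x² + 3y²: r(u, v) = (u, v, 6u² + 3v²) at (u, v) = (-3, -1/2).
H = 3951*sqrt(1306)/1705636

With E = 144*u^2 + 1, F = 72*u*v, G = 36*v^2 + 1, L = 12/sqrt(144*u^2 + 36*v^2 + 1), M = 0, N = 6/sqrt(144*u^2 + 36*v^2 + 1), assemble
  H = (EN − 2FM + GL) / (2(EG − F²)) = 9*(48*u^2 + 24*v^2 + 1)/(144*u^2 + 36*v^2 + 1)^(3/2).
At (u, v) = (-3, -1/2): H = 3951*sqrt(1306)/1705636.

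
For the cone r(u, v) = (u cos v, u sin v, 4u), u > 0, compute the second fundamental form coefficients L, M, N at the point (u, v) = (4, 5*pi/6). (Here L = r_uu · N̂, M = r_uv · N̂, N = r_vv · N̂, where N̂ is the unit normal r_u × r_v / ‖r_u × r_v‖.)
L = 0;  M = 0;  N = 16*sqrt(17)/17

Compute the unit normal N̂(u, v) = (-4*sqrt(17)*u*cos(v)/(17*Abs(u)), -4*sqrt(17)*u*sin(v)/(17*Abs(u)), sqrt(17)*u/(17*Abs(u))), and the second partials r_uu, r_uv, r_vv. Take dot products:
  L(u, v) = r_uu · N̂ = 0,
  M(u, v) = r_uv · N̂ = 0,
  N(u, v) = r_vv · N̂ = 4*sqrt(17)*u^2/(17*Abs(u)).
Evaluating at (u, v) = (4, 5*pi/6):
  L = 0, M = 0, N = 16*sqrt(17)/17.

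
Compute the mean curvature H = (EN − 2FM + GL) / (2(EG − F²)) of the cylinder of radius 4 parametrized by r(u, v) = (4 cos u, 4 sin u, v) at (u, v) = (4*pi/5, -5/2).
H = -1/8

With E = 16, F = 0, G = 1, L = -4, M = 0, N = 0, assemble
  H = (EN − 2FM + GL) / (2(EG − F²)) = -1/8.
At (u, v) = (4*pi/5, -5/2): H = -1/8.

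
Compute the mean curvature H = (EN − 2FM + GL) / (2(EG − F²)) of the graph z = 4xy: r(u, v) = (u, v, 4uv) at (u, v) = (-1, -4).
H = -256*sqrt(273)/74529

With E = 16*v^2 + 1, F = 16*u*v, G = 16*u^2 + 1, L = 0, M = 4/sqrt(16*u^2 + 16*v^2 + 1), N = 0, assemble
  H = (EN − 2FM + GL) / (2(EG − F²)) = -64*u*v/(16*u^2 + 16*v^2 + 1)^(3/2).
At (u, v) = (-1, -4): H = -256*sqrt(273)/74529.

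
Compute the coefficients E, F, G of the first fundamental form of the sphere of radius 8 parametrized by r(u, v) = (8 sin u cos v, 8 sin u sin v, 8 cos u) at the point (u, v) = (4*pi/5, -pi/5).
E = 64;  F = 0;  G = 40 - 8*sqrt(5)

Partials: r_u = (8*cos(u)*cos(v), 8*sin(v)*cos(u), -8*sin(u)), r_v = (-8*sin(u)*sin(v), 8*sin(u)*cos(v), 0). As functions of (u, v):
  E = r_u · r_u = 64,
  F = r_u · r_v = 0,
  G = r_v · r_v = 64*sin(u)^2.
Evaluating at (u, v) = (4*pi/5, -pi/5): E = 64, F = 0, G = 40 - 8*sqrt(5).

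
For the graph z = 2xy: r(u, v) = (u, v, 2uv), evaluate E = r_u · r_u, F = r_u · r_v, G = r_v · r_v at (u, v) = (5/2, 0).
E = 1;  F = 0;  G = 26

Partials: r_u = (1, 0, 2*v), r_v = (0, 1, 2*u). As functions of (u, v):
  E = r_u · r_u = 4*v^2 + 1,
  F = r_u · r_v = 4*u*v,
  G = r_v · r_v = 4*u^2 + 1.
Evaluating at (u, v) = (5/2, 0): E = 1, F = 0, G = 26.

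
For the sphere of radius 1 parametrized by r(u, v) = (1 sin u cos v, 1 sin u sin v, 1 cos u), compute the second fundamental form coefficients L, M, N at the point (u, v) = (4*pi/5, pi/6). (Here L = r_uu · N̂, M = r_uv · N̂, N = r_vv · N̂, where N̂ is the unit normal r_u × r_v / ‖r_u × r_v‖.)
L = -1;  M = 0;  N = -5/8 + sqrt(5)/8

Compute the unit normal N̂(u, v) = (sin(u)^2*cos(v)/Abs(sin(u)), sin(u)^2*sin(v)/Abs(sin(u)), sin(2*u)/(2*Abs(sin(u)))), and the second partials r_uu, r_uv, r_vv. Take dot products:
  L(u, v) = r_uu · N̂ = -sin(u)/Abs(sin(u)),
  M(u, v) = r_uv · N̂ = 0,
  N(u, v) = r_vv · N̂ = -sin(u)^3/Abs(sin(u)).
Evaluating at (u, v) = (4*pi/5, pi/6):
  L = -1, M = 0, N = -5/8 + sqrt(5)/8.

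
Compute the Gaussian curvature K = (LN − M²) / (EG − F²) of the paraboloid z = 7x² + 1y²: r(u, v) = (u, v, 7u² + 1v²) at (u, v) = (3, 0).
K = 28/3115225

Coefficients of the first fundamental form: E = 196*u^2 + 1, F = 28*u*v, G = 4*v^2 + 1.
Coefficients of the second fundamental form: L = 14/sqrt(196*u^2 + 4*v^2 + 1), M = 0, N = 2/sqrt(196*u^2 + 4*v^2 + 1).
Assemble K = (LN − M²)/(EG − F²) = 28/(38416*u^4 + 1568*u^2*v^2 + 392*u^2 + 16*v^4 + 8*v^2 + 1). At (u, v) = (3, 0): K = 28/3115225.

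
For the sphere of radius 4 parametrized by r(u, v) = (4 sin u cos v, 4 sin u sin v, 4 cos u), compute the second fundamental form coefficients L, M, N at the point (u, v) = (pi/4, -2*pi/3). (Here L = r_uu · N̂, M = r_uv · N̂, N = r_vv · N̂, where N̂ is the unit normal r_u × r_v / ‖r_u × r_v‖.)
L = -4;  M = 0;  N = -2

Compute the unit normal N̂(u, v) = (sin(u)^2*cos(v)/Abs(sin(u)), sin(u)^2*sin(v)/Abs(sin(u)), sin(2*u)/(2*Abs(sin(u)))), and the second partials r_uu, r_uv, r_vv. Take dot products:
  L(u, v) = r_uu · N̂ = -4*sin(u)/Abs(sin(u)),
  M(u, v) = r_uv · N̂ = 0,
  N(u, v) = r_vv · N̂ = -4*sin(u)^3/Abs(sin(u)).
Evaluating at (u, v) = (pi/4, -2*pi/3):
  L = -4, M = 0, N = -2.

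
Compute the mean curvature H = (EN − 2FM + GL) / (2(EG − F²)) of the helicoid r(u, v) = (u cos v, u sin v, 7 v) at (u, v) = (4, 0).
H = 0

With E = 1, F = 0, G = u^2 + 49, L = 0, M = -7/sqrt(u^2 + 49), N = 0, assemble
  H = (EN − 2FM + GL) / (2(EG − F²)) = 0.
At (u, v) = (4, 0): H = 0.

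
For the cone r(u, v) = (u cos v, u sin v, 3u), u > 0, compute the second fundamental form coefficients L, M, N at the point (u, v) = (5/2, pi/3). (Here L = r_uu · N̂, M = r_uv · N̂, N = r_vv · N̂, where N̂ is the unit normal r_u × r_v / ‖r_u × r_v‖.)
L = 0;  M = 0;  N = 3*sqrt(10)/4

Compute the unit normal N̂(u, v) = (-3*sqrt(10)*u*cos(v)/(10*Abs(u)), -3*sqrt(10)*u*sin(v)/(10*Abs(u)), sqrt(10)*u/(10*Abs(u))), and the second partials r_uu, r_uv, r_vv. Take dot products:
  L(u, v) = r_uu · N̂ = 0,
  M(u, v) = r_uv · N̂ = 0,
  N(u, v) = r_vv · N̂ = 3*sqrt(10)*u^2/(10*Abs(u)).
Evaluating at (u, v) = (5/2, pi/3):
  L = 0, M = 0, N = 3*sqrt(10)/4.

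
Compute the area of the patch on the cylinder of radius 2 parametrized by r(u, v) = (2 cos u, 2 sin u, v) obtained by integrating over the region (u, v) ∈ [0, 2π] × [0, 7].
Area = 28*pi

Area = ∫∫ √(EG − F²) du dv with √(EG − F²) = 2. Integrating over [0, 2π] × [0, 7] gives 28*pi.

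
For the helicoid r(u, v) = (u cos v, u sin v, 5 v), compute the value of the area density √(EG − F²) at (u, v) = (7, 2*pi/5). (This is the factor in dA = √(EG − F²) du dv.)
√(EG − F²)|_{(7, 2*pi/5)} = sqrt(74)

E = 1, F = 0, G = u^2 + 25, so EG − F² = u^2 + 25. Taking the positive square root: √(EG − F²) = sqrt(u^2 + 25). At (u, v) = (7, 2*pi/5): sqrt(74).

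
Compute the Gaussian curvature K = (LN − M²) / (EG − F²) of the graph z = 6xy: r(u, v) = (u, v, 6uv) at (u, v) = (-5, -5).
K = -36/3243601

Coefficients of the first fundamental form: E = 36*v^2 + 1, F = 36*u*v, G = 36*u^2 + 1.
Coefficients of the second fundamental form: L = 0, M = 6/sqrt(36*u^2 + 36*v^2 + 1), N = 0.
Assemble K = (LN − M²)/(EG − F²) = -36/(1296*u^4 + 2592*u^2*v^2 + 72*u^2 + 1296*v^4 + 72*v^2 + 1). At (u, v) = (-5, -5): K = -36/3243601.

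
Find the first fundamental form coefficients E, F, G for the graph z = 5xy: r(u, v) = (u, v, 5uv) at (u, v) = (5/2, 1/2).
E = 29/4;  F = 125/4;  G = 629/4

Partials: r_u = (1, 0, 5*v), r_v = (0, 1, 5*u). As functions of (u, v):
  E = r_u · r_u = 25*v^2 + 1,
  F = r_u · r_v = 25*u*v,
  G = r_v · r_v = 25*u^2 + 1.
Evaluating at (u, v) = (5/2, 1/2): E = 29/4, F = 125/4, G = 629/4.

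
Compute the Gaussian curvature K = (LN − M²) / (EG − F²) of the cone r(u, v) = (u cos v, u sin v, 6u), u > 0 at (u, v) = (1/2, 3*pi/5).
K = 0

Coefficients of the first fundamental form: E = 37, F = 0, G = u^2.
Coefficients of the second fundamental form: L = 0, M = 0, N = 6*sqrt(37)*u^2/(37*Abs(u)).
Assemble K = (LN − M²)/(EG − F²) = 0. At (u, v) = (1/2, 3*pi/5): K = 0.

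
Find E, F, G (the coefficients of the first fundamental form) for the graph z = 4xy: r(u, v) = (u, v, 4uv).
E = 16*v^2 + 1;  F = 16*u*v;  G = 16*u^2 + 1

Compute partials: r_u = (1, 0, 4*v), r_v = (0, 1, 4*u). Then
  E = r_u · r_u = 16*v^2 + 1,
  F = r_u · r_v = 16*u*v,
  G = r_v · r_v = 16*u^2 + 1.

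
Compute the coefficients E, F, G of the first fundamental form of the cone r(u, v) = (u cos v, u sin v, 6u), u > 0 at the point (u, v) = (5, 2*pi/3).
E = 37;  F = 0;  G = 25

Partials: r_u = (cos(v), sin(v), 6), r_v = (-u*sin(v), u*cos(v), 0). As functions of (u, v):
  E = r_u · r_u = 37,
  F = r_u · r_v = 0,
  G = r_v · r_v = u^2.
Evaluating at (u, v) = (5, 2*pi/3): E = 37, F = 0, G = 25.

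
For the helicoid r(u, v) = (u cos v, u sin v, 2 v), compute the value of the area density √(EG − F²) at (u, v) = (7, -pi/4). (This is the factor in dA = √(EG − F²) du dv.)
√(EG − F²)|_{(7, -pi/4)} = sqrt(53)

E = 1, F = 0, G = u^2 + 4, so EG − F² = u^2 + 4. Taking the positive square root: √(EG − F²) = sqrt(u^2 + 4). At (u, v) = (7, -pi/4): sqrt(53).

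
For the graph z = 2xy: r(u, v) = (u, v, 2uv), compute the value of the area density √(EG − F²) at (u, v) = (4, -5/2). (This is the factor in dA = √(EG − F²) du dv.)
√(EG − F²)|_{(4, -5/2)} = 3*sqrt(10)

E = 4*v^2 + 1, F = 4*u*v, G = 4*u^2 + 1, so EG − F² = 4*u^2 + 4*v^2 + 1. Taking the positive square root: √(EG − F²) = sqrt(4*u^2 + 4*v^2 + 1). At (u, v) = (4, -5/2): 3*sqrt(10).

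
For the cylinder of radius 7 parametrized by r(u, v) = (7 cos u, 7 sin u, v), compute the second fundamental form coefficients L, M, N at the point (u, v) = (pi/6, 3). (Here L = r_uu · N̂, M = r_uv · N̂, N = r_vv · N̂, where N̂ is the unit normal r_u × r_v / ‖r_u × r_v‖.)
L = -7;  M = 0;  N = 0

Compute the unit normal N̂(u, v) = (cos(u), sin(u), 0), and the second partials r_uu, r_uv, r_vv. Take dot products:
  L(u, v) = r_uu · N̂ = -7,
  M(u, v) = r_uv · N̂ = 0,
  N(u, v) = r_vv · N̂ = 0.
Evaluating at (u, v) = (pi/6, 3):
  L = -7, M = 0, N = 0.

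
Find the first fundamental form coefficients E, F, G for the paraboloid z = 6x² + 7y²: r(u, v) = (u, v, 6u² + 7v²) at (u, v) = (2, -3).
E = 577;  F = -1008;  G = 1765

Partials: r_u = (1, 0, 12*u), r_v = (0, 1, 14*v). As functions of (u, v):
  E = r_u · r_u = 144*u^2 + 1,
  F = r_u · r_v = 168*u*v,
  G = r_v · r_v = 196*v^2 + 1.
Evaluating at (u, v) = (2, -3): E = 577, F = -1008, G = 1765.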